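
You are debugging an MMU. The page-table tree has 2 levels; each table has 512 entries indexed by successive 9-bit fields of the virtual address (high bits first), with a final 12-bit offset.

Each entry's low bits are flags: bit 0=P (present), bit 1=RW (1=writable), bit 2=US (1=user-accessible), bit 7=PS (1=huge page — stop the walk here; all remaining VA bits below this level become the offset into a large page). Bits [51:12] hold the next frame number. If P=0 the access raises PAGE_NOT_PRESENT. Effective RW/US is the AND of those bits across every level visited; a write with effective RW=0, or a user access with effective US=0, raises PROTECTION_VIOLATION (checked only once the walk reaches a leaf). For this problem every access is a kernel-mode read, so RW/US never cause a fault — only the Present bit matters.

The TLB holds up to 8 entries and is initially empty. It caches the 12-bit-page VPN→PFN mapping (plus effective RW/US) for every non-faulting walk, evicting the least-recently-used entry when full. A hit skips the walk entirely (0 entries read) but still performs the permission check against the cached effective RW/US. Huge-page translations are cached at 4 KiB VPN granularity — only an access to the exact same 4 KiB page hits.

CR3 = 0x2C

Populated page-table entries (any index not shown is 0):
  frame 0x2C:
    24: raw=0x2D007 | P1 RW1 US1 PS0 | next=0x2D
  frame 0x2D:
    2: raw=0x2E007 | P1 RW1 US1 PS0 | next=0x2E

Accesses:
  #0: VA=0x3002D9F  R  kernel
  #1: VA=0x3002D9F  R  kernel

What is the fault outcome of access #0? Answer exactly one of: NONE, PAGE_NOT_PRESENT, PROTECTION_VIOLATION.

Walk each access:
#0 VA=0x3002D9F (r,kernel):
  [0] read 0x2C idx=24: raw=0x2D007 flags P=1 W=1 U=1 S=0
  [1] read 0x2D idx=2: raw=0x2E007 flags P=1 W=1 U=1 S=0
  ⇒ phys 0x2ED9F  [2 reads]
#1 VA=0x3002D9F (r,kernel):
  TLB hit vpn=0x3002 → PA=0x2ED9F

Access #0 fault: NONE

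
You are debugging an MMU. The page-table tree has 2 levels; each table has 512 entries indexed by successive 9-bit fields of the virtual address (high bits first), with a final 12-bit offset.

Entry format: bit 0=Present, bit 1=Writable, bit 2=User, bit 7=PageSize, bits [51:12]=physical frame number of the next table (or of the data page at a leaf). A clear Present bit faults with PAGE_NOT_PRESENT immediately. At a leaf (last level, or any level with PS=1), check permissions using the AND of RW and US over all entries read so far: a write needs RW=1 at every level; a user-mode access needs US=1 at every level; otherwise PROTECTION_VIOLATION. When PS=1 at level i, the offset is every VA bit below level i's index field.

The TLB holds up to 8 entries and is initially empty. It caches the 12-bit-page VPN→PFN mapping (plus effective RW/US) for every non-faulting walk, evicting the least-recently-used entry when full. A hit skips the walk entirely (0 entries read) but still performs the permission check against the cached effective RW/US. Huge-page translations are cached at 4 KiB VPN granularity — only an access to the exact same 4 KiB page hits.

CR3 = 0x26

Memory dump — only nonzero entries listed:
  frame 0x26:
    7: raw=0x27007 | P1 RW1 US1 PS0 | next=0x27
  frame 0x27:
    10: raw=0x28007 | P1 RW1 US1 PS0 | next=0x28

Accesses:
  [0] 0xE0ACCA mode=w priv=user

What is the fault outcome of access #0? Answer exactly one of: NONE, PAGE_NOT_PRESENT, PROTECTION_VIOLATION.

Walk each access:
#0 VA=0xE0ACCA (w,user):
  lvl0: tbl 0x26, slot 7 ⇒ 0x27007 (P1/RW1/US1/PS0)
  lvl1: tbl 0x27, slot 10 ⇒ 0x28007 (P1/RW1/US1/PS0)
  → PA=0x28CCA  (2 entries read)

Access #0 fault: NONE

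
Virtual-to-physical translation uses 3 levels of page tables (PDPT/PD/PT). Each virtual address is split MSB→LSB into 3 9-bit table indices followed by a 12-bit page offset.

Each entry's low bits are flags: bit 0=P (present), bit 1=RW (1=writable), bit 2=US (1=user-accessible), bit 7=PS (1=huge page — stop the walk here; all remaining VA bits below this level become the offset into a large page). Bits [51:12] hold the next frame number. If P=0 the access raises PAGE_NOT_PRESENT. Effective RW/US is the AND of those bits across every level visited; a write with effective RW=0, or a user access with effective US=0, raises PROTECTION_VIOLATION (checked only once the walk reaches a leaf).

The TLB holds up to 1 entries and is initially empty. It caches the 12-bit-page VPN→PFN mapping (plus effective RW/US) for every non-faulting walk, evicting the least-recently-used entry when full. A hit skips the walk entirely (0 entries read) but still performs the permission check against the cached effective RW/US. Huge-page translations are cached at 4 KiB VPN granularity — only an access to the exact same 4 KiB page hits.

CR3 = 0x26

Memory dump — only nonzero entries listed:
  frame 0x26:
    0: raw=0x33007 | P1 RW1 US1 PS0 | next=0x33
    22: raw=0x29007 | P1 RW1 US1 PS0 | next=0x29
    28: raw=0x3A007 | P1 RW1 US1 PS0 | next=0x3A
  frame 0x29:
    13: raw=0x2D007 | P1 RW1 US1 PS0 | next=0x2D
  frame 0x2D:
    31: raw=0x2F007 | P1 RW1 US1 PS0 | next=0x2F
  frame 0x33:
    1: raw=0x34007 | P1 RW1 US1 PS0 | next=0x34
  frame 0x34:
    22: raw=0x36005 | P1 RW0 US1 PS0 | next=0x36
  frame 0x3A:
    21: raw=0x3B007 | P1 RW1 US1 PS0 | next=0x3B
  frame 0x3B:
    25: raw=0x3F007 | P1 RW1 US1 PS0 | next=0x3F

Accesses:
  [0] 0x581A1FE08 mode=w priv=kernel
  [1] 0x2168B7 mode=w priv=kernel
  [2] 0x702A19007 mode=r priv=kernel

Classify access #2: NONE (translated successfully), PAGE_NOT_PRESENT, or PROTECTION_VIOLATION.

Per-access translation:
#0 VA=0x581A1FE08 (w,kernel):
  lvl0: tbl 0x26, slot 22 ⇒ 0x29007 (P1/RW1/US1/PS0)
  lvl1: tbl 0x29, slot 13 ⇒ 0x2D007 (P1/RW1/US1/PS0)
  lvl2: tbl 0x2D, slot 31 ⇒ 0x2F007 (P1/RW1/US1/PS0)
  → PA=0x2FE08  (3 entries read)
#1 VA=0x2168B7 (w,kernel):
  lvl0: tbl 0x26, slot 0 ⇒ 0x33007 (P1/RW1/US1/PS0)
  lvl1: tbl 0x33, slot 1 ⇒ 0x34007 (P1/RW1/US1/PS0)
  lvl2: tbl 0x34, slot 22 ⇒ 0x36005 (P1/RW0/US1/PS0)
  → PROTECTION_VIOLATION  (3 entries read)
#2 VA=0x702A19007 (r,kernel):
  lvl0: tbl 0x26, slot 28 ⇒ 0x3A007 (P1/RW1/US1/PS0)
  lvl1: tbl 0x3A, slot 21 ⇒ 0x3B007 (P1/RW1/US1/PS0)
  lvl2: tbl 0x3B, slot 25 ⇒ 0x3F007 (P1/RW1/US1/PS0)
  → PA=0x3F007  (3 entries read)

Access #2 fault: NONE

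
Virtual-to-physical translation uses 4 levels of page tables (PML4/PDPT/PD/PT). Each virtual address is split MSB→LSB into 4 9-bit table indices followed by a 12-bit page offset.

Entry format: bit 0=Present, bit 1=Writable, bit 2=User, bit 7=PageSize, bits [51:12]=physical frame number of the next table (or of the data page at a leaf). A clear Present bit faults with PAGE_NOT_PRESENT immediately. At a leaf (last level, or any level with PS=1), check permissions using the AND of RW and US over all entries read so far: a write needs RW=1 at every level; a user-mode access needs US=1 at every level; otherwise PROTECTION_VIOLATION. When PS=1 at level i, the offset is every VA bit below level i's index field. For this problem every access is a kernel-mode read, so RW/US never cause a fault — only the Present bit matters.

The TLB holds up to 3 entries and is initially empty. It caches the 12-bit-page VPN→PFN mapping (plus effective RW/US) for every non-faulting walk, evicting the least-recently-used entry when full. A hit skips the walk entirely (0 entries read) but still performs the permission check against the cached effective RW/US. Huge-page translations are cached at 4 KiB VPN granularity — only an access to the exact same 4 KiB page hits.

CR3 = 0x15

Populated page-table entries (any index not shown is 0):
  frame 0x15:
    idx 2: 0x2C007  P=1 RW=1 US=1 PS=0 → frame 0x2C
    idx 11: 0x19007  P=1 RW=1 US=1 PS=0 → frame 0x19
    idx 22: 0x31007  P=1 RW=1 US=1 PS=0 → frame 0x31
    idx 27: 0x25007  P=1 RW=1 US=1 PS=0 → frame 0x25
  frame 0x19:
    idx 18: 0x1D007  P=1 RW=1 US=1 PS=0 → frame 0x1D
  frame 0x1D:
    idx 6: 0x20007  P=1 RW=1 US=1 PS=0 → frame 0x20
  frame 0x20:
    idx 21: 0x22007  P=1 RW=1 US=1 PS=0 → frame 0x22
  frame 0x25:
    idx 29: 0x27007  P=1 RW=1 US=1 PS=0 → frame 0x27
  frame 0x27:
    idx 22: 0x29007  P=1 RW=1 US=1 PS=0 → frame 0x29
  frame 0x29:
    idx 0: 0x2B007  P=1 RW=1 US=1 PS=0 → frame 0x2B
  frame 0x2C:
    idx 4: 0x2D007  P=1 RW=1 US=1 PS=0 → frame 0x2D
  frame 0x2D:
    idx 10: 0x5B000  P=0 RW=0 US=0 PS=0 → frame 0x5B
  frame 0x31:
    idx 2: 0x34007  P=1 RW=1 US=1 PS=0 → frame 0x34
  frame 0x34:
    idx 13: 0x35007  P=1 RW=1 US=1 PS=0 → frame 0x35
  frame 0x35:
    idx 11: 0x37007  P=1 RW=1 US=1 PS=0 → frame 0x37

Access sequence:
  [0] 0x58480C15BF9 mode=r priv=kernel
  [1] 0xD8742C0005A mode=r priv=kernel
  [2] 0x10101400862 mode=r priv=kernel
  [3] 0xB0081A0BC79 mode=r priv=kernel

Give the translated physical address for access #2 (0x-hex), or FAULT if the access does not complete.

Walk each access:
#0 VA=0x58480C15BF9 (r,kernel):
  L0: frame=0x15 idx=11 entry=0x19007 [P=1 RW=1 US=1 PS=0]
  L1: frame=0x19 idx=18 entry=0x1D007 [P=1 RW=1 US=1 PS=0]
  L2: frame=0x1D idx=6 entry=0x20007 [P=1 RW=1 US=1 PS=0]
  L3: frame=0x20 idx=21 entry=0x22007 [P=1 RW=1 US=1 PS=0]
  ⇒ phys 0x22BF9  [4 reads]
#1 VA=0xD8742C0005A (r,kernel):
  L0: frame=0x15 idx=27 entry=0x25007 [P=1 RW=1 US=1 PS=0]
  L1: frame=0x25 idx=29 entry=0x27007 [P=1 RW=1 US=1 PS=0]
  L2: frame=0x27 idx=22 entry=0x29007 [P=1 RW=1 US=1 PS=0]
  L3: frame=0x29 idx=0 entry=0x2B007 [P=1 RW=1 US=1 PS=0]
  ⇒ phys 0x2B05A  [4 reads]
#2 VA=0x10101400862 (r,kernel):
  L0: frame=0x15 idx=2 entry=0x2C007 [P=1 RW=1 US=1 PS=0]
  L1: frame=0x2C idx=4 entry=0x2D007 [P=1 RW=1 US=1 PS=0]
  L2: frame=0x2D idx=10 entry=0x5B000 [P=0 RW=0 US=0 PS=0]
  ✗ PAGE_NOT_PRESENT  [3 reads]
#3 VA=0xB0081A0BC79 (r,kernel):
  L0: frame=0x15 idx=22 entry=0x31007 [P=1 RW=1 US=1 PS=0]
  L1: frame=0x31 idx=2 entry=0x34007 [P=1 RW=1 US=1 PS=0]
  L2: frame=0x34 idx=13 entry=0x35007 [P=1 RW=1 US=1 PS=0]
  L3: frame=0x35 idx=11 entry=0x37007 [P=1 RW=1 US=1 PS=0]
  ⇒ phys 0x37C79  [4 reads]

Access #2 PA: FAULT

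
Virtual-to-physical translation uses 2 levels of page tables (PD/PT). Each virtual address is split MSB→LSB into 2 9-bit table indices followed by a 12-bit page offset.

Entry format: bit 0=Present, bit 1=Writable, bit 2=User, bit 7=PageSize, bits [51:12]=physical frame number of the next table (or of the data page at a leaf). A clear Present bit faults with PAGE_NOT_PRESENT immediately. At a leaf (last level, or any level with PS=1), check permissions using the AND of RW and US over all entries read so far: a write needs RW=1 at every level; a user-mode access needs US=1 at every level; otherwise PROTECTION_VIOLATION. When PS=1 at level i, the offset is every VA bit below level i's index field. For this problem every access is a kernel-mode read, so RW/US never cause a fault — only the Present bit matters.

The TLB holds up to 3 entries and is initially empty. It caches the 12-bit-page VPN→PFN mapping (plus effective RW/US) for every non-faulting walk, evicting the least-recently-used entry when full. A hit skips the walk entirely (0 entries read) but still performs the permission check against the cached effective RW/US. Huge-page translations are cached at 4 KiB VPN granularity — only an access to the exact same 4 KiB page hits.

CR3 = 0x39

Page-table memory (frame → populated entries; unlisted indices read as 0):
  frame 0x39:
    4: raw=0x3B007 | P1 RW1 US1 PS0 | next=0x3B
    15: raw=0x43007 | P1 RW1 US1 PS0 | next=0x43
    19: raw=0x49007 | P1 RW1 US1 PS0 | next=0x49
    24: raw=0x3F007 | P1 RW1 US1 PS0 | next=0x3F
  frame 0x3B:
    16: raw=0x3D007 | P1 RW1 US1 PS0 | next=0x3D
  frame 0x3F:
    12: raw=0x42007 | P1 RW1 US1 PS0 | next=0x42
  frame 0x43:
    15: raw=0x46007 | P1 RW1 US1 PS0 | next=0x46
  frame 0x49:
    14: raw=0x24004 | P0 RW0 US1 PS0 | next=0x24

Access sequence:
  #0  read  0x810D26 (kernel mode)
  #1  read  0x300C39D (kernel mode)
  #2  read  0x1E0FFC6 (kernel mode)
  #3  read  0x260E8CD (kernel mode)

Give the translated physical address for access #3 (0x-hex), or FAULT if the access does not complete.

Walk each access:
#0 VA=0x810D26 (r,kernel):
  L0: frame=0x39 idx=4 entry=0x3B007 [P=1 RW=1 US=1 PS=0]
  L1: frame=0x3B idx=16 entry=0x3D007 [P=1 RW=1 US=1 PS=0]
  ⇒ phys 0x3DD26  [2 reads]
#1 VA=0x300C39D (r,kernel):
  L0: frame=0x39 idx=24 entry=0x3F007 [P=1 RW=1 US=1 PS=0]
  L1: frame=0x3F idx=12 entry=0x42007 [P=1 RW=1 US=1 PS=0]
  ⇒ phys 0x4239D  [2 reads]
#2 VA=0x1E0FFC6 (r,kernel):
  L0: frame=0x39 idx=15 entry=0x43007 [P=1 RW=1 US=1 PS=0]
  L1: frame=0x43 idx=15 entry=0x46007 [P=1 RW=1 US=1 PS=0]
  ⇒ phys 0x46FC6  [2 reads]
#3 VA=0x260E8CD (r,kernel):
  L0: frame=0x39 idx=19 entry=0x49007 [P=1 RW=1 US=1 PS=0]
  L1: frame=0x49 idx=14 entry=0x24004 [P=0 RW=0 US=1 PS=0]
  ⇒ fault: PAGE_NOT_PRESENT  — 2 lookups

Access #3 PA: FAULT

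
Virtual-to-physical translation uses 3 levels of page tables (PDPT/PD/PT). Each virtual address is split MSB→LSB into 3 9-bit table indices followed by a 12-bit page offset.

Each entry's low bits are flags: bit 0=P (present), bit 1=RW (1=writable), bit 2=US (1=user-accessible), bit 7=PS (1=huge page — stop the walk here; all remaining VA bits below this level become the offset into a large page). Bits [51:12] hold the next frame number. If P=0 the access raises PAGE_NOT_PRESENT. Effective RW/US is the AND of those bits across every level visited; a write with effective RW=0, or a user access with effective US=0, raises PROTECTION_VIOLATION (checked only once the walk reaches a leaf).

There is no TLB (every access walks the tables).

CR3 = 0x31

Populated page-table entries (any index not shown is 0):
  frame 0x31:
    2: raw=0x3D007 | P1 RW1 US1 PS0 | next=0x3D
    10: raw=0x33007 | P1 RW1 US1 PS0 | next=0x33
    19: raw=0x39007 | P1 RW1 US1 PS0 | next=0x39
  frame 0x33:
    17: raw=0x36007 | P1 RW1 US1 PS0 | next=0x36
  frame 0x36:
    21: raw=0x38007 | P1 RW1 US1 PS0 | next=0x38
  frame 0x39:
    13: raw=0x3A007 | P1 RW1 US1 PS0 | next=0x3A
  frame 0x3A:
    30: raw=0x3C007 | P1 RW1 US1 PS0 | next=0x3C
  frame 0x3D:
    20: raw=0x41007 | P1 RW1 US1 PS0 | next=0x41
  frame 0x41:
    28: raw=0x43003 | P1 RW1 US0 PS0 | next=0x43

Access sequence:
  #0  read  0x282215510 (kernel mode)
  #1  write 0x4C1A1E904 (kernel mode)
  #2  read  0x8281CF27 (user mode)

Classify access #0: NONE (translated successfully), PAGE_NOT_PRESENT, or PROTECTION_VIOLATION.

Walk each access:
#0 VA=0x282215510 (r,kernel):
  L0 @0x31[10] → 0x33007  P=1,RW=1,US=1,PS=0
  L1 @0x33[17] → 0x36007  P=1,RW=1,US=1,PS=0
  L2 @0x36[21] → 0x38007  P=1,RW=1,US=1,PS=0
  ⇒ phys 0x38510  [3 reads]
#1 VA=0x4C1A1E904 (w,kernel):
  L0 @0x31[19] → 0x39007  P=1,RW=1,US=1,PS=0
  L1 @0x39[13] → 0x3A007  P=1,RW=1,US=1,PS=0
  L2 @0x3A[30] → 0x3C007  P=1,RW=1,US=1,PS=0
  ⇒ phys 0x3C904  [3 reads]
#2 VA=0x8281CF27 (r,user):
  L0 @0x31[2] → 0x3D007  P=1,RW=1,US=1,PS=0
  L1 @0x3D[20] → 0x41007  P=1,RW=1,US=1,PS=0
  L2 @0x41[28] → 0x43003  P=1,RW=1,US=0,PS=0
  → PROTECTION_VIOLATION  (3 entries read)

Access #0 fault: NONE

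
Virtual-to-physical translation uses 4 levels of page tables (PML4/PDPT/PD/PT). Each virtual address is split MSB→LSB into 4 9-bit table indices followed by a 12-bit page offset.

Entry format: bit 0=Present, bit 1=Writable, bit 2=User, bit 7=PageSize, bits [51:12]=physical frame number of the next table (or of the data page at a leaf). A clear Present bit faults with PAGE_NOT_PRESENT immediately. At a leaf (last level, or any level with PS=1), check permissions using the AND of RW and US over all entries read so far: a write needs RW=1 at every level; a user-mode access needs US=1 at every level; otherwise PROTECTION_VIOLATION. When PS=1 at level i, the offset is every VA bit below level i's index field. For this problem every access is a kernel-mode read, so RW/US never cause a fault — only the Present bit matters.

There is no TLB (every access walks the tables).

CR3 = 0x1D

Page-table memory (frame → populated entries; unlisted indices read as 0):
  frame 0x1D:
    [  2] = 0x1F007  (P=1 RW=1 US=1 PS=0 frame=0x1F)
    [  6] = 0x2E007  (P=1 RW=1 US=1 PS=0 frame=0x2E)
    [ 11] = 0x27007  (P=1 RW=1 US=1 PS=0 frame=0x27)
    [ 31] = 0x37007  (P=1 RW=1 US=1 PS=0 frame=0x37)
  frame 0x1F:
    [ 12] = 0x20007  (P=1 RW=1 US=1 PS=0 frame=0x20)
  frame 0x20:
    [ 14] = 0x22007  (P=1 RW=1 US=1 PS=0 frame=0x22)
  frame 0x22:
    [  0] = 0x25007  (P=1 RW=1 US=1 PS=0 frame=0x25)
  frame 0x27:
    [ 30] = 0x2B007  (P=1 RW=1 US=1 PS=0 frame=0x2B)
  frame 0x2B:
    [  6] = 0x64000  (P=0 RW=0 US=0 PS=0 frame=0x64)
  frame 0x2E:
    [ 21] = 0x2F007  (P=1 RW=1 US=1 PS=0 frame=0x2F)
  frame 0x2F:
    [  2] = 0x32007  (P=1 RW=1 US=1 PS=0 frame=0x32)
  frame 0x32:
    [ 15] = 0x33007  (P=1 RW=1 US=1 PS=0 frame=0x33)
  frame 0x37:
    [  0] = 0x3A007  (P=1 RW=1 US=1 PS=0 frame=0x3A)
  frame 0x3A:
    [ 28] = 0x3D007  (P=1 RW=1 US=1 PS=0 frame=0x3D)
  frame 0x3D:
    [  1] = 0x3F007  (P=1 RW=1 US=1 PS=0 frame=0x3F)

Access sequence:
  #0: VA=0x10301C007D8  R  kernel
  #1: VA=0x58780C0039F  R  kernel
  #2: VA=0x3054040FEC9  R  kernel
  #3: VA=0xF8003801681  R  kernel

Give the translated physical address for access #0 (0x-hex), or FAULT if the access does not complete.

Trace:
#0 VA=0x10301C007D8 (r,kernel):
  lvl0: tbl 0x1D, slot 2 ⇒ 0x1F007 (P1/RW1/US1/PS0)
  lvl1: tbl 0x1F, slot 12 ⇒ 0x20007 (P1/RW1/US1/PS0)
  lvl2: tbl 0x20, slot 14 ⇒ 0x22007 (P1/RW1/US1/PS0)
  lvl3: tbl 0x22, slot 0 ⇒ 0x25007 (P1/RW1/US1/PS0)
  → PA=0x257D8  (4 entries read)
#1 VA=0x58780C0039F (r,kernel):
  lvl0: tbl 0x1D, slot 11 ⇒ 0x27007 (P1/RW1/US1/PS0)
  lvl1: tbl 0x27, slot 30 ⇒ 0x2B007 (P1/RW1/US1/PS0)
  lvl2: tbl 0x2B, slot 6 ⇒ 0x64000 (P0/RW0/US0/PS0)
  ✗ PAGE_NOT_PRESENT  [3 reads]
#2 VA=0x3054040FEC9 (r,kernel):
  lvl0: tbl 0x1D, slot 6 ⇒ 0x2E007 (P1/RW1/US1/PS0)
  lvl1: tbl 0x2E, slot 21 ⇒ 0x2F007 (P1/RW1/US1/PS0)
  lvl2: tbl 0x2F, slot 2 ⇒ 0x32007 (P1/RW1/US1/PS0)
  lvl3: tbl 0x32, slot 15 ⇒ 0x33007 (P1/RW1/US1/PS0)
  → PA=0x33EC9  (4 entries read)
#3 VA=0xF8003801681 (r,kernel):
  lvl0: tbl 0x1D, slot 31 ⇒ 0x37007 (P1/RW1/US1/PS0)
  lvl1: tbl 0x37, slot 0 ⇒ 0x3A007 (P1/RW1/US1/PS0)
  lvl2: tbl 0x3A, slot 28 ⇒ 0x3D007 (P1/RW1/US1/PS0)
  lvl3: tbl 0x3D, slot 1 ⇒ 0x3F007 (P1/RW1/US1/PS0)
  → PA=0x3F681  (4 entries read)

Access #0 PA: 0x257D8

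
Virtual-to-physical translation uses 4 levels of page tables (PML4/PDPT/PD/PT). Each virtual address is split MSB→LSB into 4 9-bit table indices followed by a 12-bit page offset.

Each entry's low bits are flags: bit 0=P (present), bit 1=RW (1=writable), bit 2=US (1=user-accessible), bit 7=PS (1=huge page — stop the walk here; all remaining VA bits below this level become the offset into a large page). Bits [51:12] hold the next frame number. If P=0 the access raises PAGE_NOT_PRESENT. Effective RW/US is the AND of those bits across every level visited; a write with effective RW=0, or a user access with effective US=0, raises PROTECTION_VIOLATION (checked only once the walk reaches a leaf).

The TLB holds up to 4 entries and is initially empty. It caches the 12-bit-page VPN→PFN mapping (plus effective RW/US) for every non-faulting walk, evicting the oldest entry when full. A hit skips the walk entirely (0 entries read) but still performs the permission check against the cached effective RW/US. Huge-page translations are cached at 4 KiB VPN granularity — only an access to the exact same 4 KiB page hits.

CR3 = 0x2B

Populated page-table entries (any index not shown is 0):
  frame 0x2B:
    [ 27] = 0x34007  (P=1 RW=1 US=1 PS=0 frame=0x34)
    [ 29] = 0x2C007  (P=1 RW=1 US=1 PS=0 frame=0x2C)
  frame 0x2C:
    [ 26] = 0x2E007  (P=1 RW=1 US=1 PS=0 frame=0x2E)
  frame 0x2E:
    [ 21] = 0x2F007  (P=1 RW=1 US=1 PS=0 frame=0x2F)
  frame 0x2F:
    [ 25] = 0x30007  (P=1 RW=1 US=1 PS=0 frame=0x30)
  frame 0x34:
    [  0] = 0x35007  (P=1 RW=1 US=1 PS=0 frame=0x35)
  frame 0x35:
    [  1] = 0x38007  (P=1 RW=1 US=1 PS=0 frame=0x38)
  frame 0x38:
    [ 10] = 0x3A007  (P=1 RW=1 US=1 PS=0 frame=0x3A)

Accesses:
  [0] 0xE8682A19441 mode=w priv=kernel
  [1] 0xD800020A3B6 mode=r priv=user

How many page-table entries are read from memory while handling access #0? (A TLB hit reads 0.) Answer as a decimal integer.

Per-access translation:
#0 VA=0xE8682A19441 (w,kernel):
  lvl0: tbl 0x2B, slot 29 ⇒ 0x2C007 (P1/RW1/US1/PS0)
  lvl1: tbl 0x2C, slot 26 ⇒ 0x2E007 (P1/RW1/US1/PS0)
  lvl2: tbl 0x2E, slot 21 ⇒ 0x2F007 (P1/RW1/US1/PS0)
  lvl3: tbl 0x2F, slot 25 ⇒ 0x30007 (P1/RW1/US1/PS0)
  ✓ 0x30441  — 4 lookups
#1 VA=0xD800020A3B6 (r,user):
  lvl0: tbl 0x2B, slot 27 ⇒ 0x34007 (P1/RW1/US1/PS0)
  lvl1: tbl 0x34, slot 0 ⇒ 0x35007 (P1/RW1/US1/PS0)
  lvl2: tbl 0x35, slot 1 ⇒ 0x38007 (P1/RW1/US1/PS0)
  lvl3: tbl 0x38, slot 10 ⇒ 0x3A007 (P1/RW1/US1/PS0)
  ✓ 0x3A3B6  — 4 lookups

Entries read for #0: 4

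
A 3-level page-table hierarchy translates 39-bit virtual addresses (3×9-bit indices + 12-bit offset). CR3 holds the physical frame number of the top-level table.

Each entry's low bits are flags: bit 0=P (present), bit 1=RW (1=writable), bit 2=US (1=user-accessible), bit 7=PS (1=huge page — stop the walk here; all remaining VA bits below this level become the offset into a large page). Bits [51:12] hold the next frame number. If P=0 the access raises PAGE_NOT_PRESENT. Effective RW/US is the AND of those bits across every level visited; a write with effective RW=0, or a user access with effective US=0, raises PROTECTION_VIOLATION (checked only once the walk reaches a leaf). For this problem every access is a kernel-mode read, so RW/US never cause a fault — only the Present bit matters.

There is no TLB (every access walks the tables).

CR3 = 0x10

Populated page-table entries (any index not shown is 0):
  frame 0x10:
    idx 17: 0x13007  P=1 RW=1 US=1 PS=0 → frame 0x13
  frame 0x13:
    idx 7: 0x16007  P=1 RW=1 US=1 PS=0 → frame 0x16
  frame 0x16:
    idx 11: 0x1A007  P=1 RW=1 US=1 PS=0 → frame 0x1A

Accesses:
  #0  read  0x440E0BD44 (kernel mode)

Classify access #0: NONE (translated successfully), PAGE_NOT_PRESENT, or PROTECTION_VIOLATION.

Per-access translation:
#0 VA=0x440E0BD44 (r,kernel):
  L0 @0x10[17] → 0x13007  P=1,RW=1,US=1,PS=0
  L1 @0x13[7] → 0x16007  P=1,RW=1,US=1,PS=0
  L2 @0x16[11] → 0x1A007  P=1,RW=1,US=1,PS=0
  → PA=0x1AD44  (3 entries read)

Access #0 fault: NONE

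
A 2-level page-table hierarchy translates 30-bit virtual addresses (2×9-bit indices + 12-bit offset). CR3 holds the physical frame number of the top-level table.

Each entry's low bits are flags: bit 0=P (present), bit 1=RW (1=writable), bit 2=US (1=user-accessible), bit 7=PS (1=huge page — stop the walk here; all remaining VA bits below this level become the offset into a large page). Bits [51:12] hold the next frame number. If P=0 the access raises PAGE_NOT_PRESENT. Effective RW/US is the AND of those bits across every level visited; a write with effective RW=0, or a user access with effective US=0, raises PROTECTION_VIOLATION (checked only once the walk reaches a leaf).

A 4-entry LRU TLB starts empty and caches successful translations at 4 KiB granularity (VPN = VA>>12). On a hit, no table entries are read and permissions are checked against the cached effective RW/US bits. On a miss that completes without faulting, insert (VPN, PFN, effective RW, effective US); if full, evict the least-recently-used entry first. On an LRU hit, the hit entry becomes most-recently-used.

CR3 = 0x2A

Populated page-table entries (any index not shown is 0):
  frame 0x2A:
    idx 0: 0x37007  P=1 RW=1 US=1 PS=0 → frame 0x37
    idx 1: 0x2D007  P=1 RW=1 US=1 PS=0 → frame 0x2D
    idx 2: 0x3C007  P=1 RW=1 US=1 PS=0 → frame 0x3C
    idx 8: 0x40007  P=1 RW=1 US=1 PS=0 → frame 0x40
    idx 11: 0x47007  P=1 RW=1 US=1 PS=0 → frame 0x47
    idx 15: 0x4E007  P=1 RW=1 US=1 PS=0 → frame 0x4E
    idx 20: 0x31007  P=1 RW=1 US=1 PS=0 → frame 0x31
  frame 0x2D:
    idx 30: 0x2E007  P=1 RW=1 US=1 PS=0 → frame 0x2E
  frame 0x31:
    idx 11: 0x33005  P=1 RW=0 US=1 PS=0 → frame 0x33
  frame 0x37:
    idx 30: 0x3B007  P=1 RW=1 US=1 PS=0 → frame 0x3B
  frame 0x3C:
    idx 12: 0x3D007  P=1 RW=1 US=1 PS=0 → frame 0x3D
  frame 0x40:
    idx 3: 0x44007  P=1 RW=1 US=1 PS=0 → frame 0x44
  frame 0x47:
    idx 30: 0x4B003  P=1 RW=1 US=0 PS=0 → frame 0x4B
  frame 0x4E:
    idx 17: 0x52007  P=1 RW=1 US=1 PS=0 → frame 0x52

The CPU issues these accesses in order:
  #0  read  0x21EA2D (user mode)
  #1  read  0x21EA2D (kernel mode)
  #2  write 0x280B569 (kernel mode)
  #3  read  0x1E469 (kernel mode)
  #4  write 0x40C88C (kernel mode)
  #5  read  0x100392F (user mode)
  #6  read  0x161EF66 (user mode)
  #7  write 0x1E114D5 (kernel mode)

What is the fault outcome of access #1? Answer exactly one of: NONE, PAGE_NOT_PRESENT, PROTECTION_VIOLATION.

Walk each access:
#0 VA=0x21EA2D (r,user):
  L0 @0x2A[1] → 0x2D007  P=1,RW=1,US=1,PS=0
  L1 @0x2D[30] → 0x2E007  P=1,RW=1,US=1,PS=0
  ⇒ phys 0x2EA2D  [2 reads]
#1 VA=0x21EA2D (r,kernel):
  TLB hit vpn=0x21E → PA=0x2EA2D
#2 VA=0x280B569 (w,kernel):
  L0 @0x2A[20] → 0x31007  P=1,RW=1,US=1,PS=0
  L1 @0x31[11] → 0x33005  P=1,RW=0,US=1,PS=0
  ⇒ fault: PROTECTION_VIOLATION  — 2 lookups
#3 VA=0x1E469 (r,kernel):
  L0 @0x2A[0] → 0x37007  P=1,RW=1,US=1,PS=0
  L1 @0x37[30] → 0x3B007  P=1,RW=1,US=1,PS=0
  ⇒ phys 0x3B469  [2 reads]
#4 VA=0x40C88C (w,kernel):
  L0 @0x2A[2] → 0x3C007  P=1,RW=1,US=1,PS=0
  L1 @0x3C[12] → 0x3D007  P=1,RW=1,US=1,PS=0
  ⇒ phys 0x3D88C  [2 reads]
#5 VA=0x100392F (r,user):
  L0 @0x2A[8] → 0x40007  P=1,RW=1,US=1,PS=0
  L1 @0x40[3] → 0x44007  P=1,RW=1,US=1,PS=0
  ⇒ phys 0x4492F  [2 reads]
#6 VA=0x161EF66 (r,user):
  L0 @0x2A[11] → 0x47007  P=1,RW=1,US=1,PS=0
  L1 @0x47[30] → 0x4B003  P=1,RW=1,US=0,PS=0
  ⇒ fault: PROTECTION_VIOLATION  — 2 lookups
#7 VA=0x1E114D5 (w,kernel):
  L0 @0x2A[15] → 0x4E007  P=1,RW=1,US=1,PS=0
  L1 @0x4E[17] → 0x52007  P=1,RW=1,US=1,PS=0
  ⇒ phys 0x524D5  [2 reads]

Access #1 fault: NONE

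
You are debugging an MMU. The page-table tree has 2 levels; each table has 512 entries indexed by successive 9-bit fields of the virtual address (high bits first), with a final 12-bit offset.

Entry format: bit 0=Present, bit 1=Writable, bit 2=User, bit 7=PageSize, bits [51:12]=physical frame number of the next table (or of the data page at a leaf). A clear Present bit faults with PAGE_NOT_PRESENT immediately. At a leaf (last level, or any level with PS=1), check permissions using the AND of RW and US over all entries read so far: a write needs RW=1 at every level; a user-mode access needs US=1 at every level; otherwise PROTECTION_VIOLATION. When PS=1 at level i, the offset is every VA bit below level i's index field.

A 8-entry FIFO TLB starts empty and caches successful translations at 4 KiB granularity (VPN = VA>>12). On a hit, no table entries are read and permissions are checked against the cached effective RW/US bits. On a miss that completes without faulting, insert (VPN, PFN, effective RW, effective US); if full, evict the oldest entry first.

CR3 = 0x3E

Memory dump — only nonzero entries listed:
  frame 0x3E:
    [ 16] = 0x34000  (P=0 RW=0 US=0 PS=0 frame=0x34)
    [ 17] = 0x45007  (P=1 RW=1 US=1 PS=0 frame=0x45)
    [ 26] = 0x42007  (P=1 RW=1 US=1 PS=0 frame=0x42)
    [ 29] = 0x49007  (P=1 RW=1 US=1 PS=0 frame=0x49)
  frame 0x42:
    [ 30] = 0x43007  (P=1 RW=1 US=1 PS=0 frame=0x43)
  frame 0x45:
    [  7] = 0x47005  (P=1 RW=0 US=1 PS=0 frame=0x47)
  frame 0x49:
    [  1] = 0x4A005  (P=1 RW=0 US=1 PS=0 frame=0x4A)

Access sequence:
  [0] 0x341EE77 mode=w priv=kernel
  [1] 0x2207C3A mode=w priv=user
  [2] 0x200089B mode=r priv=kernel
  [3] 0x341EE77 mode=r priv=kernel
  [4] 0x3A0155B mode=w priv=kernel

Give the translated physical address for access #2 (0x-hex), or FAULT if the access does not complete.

Per-access translation:
#0 VA=0x341EE77 (w,kernel):
  L0 @0x3E[26] → 0x42007  P=1,RW=1,US=1,PS=0
  L1 @0x42[30] → 0x43007  P=1,RW=1,US=1,PS=0
  ⇒ phys 0x43E77  [2 reads]
#1 VA=0x2207C3A (w,user):
  L0 @0x3E[17] → 0x45007  P=1,RW=1,US=1,PS=0
  L1 @0x45[7] → 0x47005  P=1,RW=0,US=1,PS=0
  ✗ PROTECTION_VIOLATION  [2 reads]
#2 VA=0x200089B (r,kernel):
  L0 @0x3E[16] → 0x34000  P=0,RW=0,US=0,PS=0
  ✗ PAGE_NOT_PRESENT  [1 reads]
#3 VA=0x341EE77 (r,kernel):
  TLB hit vpn=0x341E → PA=0x43E77
#4 VA=0x3A0155B (w,kernel):
  L0 @0x3E[29] → 0x49007  P=1,RW=1,US=1,PS=0
  L1 @0x49[1] → 0x4A005  P=1,RW=0,US=1,PS=0
  ✗ PROTECTION_VIOLATION  [2 reads]

Access #2 PA: FAULT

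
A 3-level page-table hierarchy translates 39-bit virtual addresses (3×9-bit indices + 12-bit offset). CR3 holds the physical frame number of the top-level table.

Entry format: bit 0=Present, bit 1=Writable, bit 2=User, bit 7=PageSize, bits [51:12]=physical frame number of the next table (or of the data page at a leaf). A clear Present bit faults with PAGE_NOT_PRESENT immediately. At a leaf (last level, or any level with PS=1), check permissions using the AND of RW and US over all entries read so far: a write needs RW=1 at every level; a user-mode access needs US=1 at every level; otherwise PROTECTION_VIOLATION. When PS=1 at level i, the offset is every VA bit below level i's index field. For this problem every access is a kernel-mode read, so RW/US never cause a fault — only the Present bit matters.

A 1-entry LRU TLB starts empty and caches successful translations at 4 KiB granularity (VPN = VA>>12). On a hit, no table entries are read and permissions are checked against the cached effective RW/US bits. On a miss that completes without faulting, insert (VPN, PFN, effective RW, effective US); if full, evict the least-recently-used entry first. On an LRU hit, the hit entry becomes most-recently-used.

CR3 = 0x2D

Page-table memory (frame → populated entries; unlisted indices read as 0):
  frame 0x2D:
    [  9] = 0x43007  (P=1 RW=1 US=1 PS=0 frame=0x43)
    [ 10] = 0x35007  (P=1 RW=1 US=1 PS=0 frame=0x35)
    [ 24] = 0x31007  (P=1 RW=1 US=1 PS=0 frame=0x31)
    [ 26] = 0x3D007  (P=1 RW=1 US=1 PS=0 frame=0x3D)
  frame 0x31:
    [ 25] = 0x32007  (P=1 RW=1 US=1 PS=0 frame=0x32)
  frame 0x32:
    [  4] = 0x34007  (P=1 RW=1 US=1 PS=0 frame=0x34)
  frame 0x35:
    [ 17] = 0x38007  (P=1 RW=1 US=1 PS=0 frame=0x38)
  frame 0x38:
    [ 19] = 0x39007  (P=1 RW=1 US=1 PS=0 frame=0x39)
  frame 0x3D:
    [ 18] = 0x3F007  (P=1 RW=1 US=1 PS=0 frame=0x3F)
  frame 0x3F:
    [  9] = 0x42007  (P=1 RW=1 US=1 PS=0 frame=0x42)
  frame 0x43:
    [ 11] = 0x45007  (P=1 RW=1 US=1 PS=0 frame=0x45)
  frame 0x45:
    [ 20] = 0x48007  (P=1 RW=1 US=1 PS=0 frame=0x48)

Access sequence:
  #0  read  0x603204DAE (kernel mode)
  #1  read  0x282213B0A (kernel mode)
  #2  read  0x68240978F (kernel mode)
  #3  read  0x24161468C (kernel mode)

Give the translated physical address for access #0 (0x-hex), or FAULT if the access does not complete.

Trace:
#0 VA=0x603204DAE (r,kernel):
  [0] read 0x2D idx=24: raw=0x31007 flags P=1 W=1 U=1 S=0
  [1] read 0x31 idx=25: raw=0x32007 flags P=1 W=1 U=1 S=0
  [2] read 0x32 idx=4: raw=0x34007 flags P=1 W=1 U=1 S=0
  → PA=0x34DAE  (3 entries read)
#1 VA=0x282213B0A (r,kernel):
  [0] read 0x2D idx=10: raw=0x35007 flags P=1 W=1 U=1 S=0
  [1] read 0x35 idx=17: raw=0x38007 flags P=1 W=1 U=1 S=0
  [2] read 0x38 idx=19: raw=0x39007 flags P=1 W=1 U=1 S=0
  → PA=0x39B0A  (3 entries read)
#2 VA=0x68240978F (r,kernel):
  [0] read 0x2D idx=26: raw=0x3D007 flags P=1 W=1 U=1 S=0
  [1] read 0x3D idx=18: raw=0x3F007 flags P=1 W=1 U=1 S=0
  [2] read 0x3F idx=9: raw=0x42007 flags P=1 W=1 U=1 S=0
  → PA=0x4278F  (3 entries read)
#3 VA=0x24161468C (r,kernel):
  [0] read 0x2D idx=9: raw=0x43007 flags P=1 W=1 U=1 S=0
  [1] read 0x43 idx=11: raw=0x45007 flags P=1 W=1 U=1 S=0
  [2] read 0x45 idx=20: raw=0x48007 flags P=1 W=1 U=1 S=0
  → PA=0x4868C  (3 entries read)

Access #0 PA: 0x34DAE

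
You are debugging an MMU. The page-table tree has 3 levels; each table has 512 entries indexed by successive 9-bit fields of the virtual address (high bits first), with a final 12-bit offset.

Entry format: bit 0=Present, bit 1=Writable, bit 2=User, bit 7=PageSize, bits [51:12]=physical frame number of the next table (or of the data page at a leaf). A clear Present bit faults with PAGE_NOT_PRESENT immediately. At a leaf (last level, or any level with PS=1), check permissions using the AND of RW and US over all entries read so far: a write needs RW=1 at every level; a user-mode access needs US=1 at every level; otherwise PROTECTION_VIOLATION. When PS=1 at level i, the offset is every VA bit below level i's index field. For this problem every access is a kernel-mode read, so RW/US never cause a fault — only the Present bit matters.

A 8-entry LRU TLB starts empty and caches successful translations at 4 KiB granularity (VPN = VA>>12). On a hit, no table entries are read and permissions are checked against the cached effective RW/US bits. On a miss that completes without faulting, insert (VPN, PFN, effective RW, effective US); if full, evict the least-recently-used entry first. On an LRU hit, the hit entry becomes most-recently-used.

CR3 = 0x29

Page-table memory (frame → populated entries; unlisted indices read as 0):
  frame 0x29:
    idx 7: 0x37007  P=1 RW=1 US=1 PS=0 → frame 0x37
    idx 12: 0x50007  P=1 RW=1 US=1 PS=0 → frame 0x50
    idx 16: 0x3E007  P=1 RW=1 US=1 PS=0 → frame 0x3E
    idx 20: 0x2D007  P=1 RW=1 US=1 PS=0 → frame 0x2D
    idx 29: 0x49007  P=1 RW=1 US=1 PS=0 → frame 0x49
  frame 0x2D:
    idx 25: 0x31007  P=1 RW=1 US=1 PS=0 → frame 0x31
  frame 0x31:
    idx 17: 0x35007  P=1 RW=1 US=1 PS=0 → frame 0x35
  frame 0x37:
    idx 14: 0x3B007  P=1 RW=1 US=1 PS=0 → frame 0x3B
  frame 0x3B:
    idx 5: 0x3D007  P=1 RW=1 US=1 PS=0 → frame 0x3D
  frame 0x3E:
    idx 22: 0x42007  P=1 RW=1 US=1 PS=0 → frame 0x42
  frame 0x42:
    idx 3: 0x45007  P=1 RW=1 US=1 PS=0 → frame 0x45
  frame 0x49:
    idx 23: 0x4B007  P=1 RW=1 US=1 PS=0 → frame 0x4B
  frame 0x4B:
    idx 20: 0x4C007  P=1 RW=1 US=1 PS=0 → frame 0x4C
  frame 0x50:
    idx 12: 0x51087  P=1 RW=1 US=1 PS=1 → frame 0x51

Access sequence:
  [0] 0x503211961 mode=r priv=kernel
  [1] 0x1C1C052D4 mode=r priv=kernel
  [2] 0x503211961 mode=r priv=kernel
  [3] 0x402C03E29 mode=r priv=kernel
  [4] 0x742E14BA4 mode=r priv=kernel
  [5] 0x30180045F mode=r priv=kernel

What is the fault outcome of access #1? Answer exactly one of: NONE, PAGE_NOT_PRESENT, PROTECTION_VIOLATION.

Walk each access:
#0 VA=0x503211961 (r,kernel):
  lvl0: tbl 0x29, slot 20 ⇒ 0x2D007 (P1/RW1/US1/PS0)
  lvl1: tbl 0x2D, slot 25 ⇒ 0x31007 (P1/RW1/US1/PS0)
  lvl2: tbl 0x31, slot 17 ⇒ 0x35007 (P1/RW1/US1/PS0)
  ✓ 0x35961  — 3 lookups
#1 VA=0x1C1C052D4 (r,kernel):
  lvl0: tbl 0x29, slot 7 ⇒ 0x37007 (P1/RW1/US1/PS0)
  lvl1: tbl 0x37, slot 14 ⇒ 0x3B007 (P1/RW1/US1/PS0)
  lvl2: tbl 0x3B, slot 5 ⇒ 0x3D007 (P1/RW1/US1/PS0)
  ✓ 0x3D2D4  — 3 lookups
#2 VA=0x503211961 (r,kernel):
  TLB hit vpn=0x503211 → PA=0x35961
#3 VA=0x402C03E29 (r,kernel):
  lvl0: tbl 0x29, slot 16 ⇒ 0x3E007 (P1/RW1/US1/PS0)
  lvl1: tbl 0x3E, slot 22 ⇒ 0x42007 (P1/RW1/US1/PS0)
  lvl2: tbl 0x42, slot 3 ⇒ 0x45007 (P1/RW1/US1/PS0)
  ✓ 0x45E29  — 3 lookups
#4 VA=0x742E14BA4 (r,kernel):
  lvl0: tbl 0x29, slot 29 ⇒ 0x49007 (P1/RW1/US1/PS0)
  lvl1: tbl 0x49, slot 23 ⇒ 0x4B007 (P1/RW1/US1/PS0)
  lvl2: tbl 0x4B, slot 20 ⇒ 0x4C007 (P1/RW1/US1/PS0)
  ✓ 0x4CBA4  — 3 lookups
#5 VA=0x30180045F (r,kernel):
  lvl0: tbl 0x29, slot 12 ⇒ 0x50007 (P1/RW1/US1/PS0)
  lvl1: tbl 0x50, slot 12 ⇒ 0x51087 (P1/RW1/US1/PS1)
  ✓ 0x5145F (huge @L1)  — 2 lookups

Access #1 fault: NONE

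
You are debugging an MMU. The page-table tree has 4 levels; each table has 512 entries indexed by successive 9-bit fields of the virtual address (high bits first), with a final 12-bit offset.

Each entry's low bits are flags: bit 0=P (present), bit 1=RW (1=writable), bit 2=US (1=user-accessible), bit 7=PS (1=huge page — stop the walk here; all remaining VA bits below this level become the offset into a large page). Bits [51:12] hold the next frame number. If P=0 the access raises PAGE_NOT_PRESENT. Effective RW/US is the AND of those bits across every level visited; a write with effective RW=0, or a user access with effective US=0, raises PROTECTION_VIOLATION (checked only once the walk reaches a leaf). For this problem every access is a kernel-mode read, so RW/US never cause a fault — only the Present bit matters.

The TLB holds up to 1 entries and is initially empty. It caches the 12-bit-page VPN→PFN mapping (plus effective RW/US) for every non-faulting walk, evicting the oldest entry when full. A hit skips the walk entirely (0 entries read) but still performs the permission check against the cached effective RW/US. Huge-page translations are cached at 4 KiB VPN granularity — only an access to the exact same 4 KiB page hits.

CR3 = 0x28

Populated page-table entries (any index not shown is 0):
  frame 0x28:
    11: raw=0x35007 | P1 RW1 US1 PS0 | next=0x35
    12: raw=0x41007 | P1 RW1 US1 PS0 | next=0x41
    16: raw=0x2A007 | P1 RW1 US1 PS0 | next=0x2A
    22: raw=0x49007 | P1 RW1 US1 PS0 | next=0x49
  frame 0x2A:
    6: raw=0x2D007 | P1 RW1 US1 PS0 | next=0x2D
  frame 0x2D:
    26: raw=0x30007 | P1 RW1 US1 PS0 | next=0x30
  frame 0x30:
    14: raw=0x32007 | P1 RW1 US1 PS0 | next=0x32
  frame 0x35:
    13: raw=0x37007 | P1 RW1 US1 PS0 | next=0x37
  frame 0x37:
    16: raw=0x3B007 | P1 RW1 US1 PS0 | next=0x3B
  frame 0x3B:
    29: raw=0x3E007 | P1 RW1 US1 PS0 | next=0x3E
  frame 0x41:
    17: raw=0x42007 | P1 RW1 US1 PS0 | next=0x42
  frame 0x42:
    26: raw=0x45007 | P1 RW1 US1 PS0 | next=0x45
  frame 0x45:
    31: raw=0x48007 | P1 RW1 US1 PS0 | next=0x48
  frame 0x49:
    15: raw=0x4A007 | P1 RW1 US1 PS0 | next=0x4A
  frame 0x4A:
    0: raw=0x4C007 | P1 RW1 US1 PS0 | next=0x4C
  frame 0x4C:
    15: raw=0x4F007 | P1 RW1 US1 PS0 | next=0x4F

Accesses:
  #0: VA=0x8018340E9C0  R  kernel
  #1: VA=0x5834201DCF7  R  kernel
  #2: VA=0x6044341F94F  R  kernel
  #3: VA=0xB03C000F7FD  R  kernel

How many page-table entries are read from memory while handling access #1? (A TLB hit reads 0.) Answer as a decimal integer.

Per-access translation:
#0 VA=0x8018340E9C0 (r,kernel):
  [0] read 0x28 idx=16: raw=0x2A007 flags P=1 W=1 U=1 S=0
  [1] read 0x2A idx=6: raw=0x2D007 flags P=1 W=1 U=1 S=0
  [2] read 0x2D idx=26: raw=0x30007 flags P=1 W=1 U=1 S=0
  [3] read 0x30 idx=14: raw=0x32007 flags P=1 W=1 U=1 S=0
  ✓ 0x329C0  — 4 lookups
#1 VA=0x5834201DCF7 (r,kernel):
  [0] read 0x28 idx=11: raw=0x35007 flags P=1 W=1 U=1 S=0
  [1] read 0x35 idx=13: raw=0x37007 flags P=1 W=1 U=1 S=0
  [2] read 0x37 idx=16: raw=0x3B007 flags P=1 W=1 U=1 S=0
  [3] read 0x3B idx=29: raw=0x3E007 flags P=1 W=1 U=1 S=0
  ✓ 0x3ECF7  — 4 lookups
#2 VA=0x6044341F94F (r,kernel):
  [0] read 0x28 idx=12: raw=0x41007 flags P=1 W=1 U=1 S=0
  [1] read 0x41 idx=17: raw=0x42007 flags P=1 W=1 U=1 S=0
  [2] read 0x42 idx=26: raw=0x45007 flags P=1 W=1 U=1 S=0
  [3] read 0x45 idx=31: raw=0x48007 flags P=1 W=1 U=1 S=0
  ✓ 0x4894F  — 4 lookups
#3 VA=0xB03C000F7FD (r,kernel):
  [0] read 0x28 idx=22: raw=0x49007 flags P=1 W=1 U=1 S=0
  [1] read 0x49 idx=15: raw=0x4A007 flags P=1 W=1 U=1 S=0
  [2] read 0x4A idx=0: raw=0x4C007 flags P=1 W=1 U=1 S=0
  [3] read 0x4C idx=15: raw=0x4F007 flags P=1 W=1 U=1 S=0
  ✓ 0x4F7FD  — 4 lookups

Entries read for #1: 4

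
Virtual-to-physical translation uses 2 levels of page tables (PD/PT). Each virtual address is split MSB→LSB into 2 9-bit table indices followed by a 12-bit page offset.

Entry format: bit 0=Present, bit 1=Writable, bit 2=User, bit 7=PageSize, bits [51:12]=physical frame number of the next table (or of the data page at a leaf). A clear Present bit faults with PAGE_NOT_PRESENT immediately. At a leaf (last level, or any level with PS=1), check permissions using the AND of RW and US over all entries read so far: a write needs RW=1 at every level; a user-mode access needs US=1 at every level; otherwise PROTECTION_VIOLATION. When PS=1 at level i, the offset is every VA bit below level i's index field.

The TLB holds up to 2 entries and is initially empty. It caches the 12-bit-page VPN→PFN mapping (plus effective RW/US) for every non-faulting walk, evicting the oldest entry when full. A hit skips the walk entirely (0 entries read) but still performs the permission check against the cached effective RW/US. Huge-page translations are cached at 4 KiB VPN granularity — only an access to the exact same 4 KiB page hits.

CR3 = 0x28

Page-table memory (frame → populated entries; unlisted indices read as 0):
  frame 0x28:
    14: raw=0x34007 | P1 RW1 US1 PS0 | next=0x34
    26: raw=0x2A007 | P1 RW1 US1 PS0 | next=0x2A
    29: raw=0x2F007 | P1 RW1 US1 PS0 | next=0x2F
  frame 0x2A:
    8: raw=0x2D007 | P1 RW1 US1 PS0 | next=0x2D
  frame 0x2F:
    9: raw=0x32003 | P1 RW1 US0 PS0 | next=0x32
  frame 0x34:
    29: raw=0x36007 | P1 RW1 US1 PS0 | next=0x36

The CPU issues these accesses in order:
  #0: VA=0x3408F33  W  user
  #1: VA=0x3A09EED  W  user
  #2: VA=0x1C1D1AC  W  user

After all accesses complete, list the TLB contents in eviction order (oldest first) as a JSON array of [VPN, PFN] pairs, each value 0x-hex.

Walk each access:
#0 VA=0x3408F33 (w,user):
  L0 @0x28[26] → 0x2A007  P=1,RW=1,US=1,PS=0
  L1 @0x2A[8] → 0x2D007  P=1,RW=1,US=1,PS=0
  ✓ 0x2DF33  — 2 lookups
#1 VA=0x3A09EED (w,user):
  L0 @0x28[29] → 0x2F007  P=1,RW=1,US=1,PS=0
  L1 @0x2F[9] → 0x32003  P=1,RW=1,US=0,PS=0
  ✗ PROTECTION_VIOLATION  [2 reads]
#2 VA=0x1C1D1AC (w,user):
  L0 @0x28[14] → 0x34007  P=1,RW=1,US=1,PS=0
  L1 @0x34[29] → 0x36007  P=1,RW=1,US=1,PS=0
  ✓ 0x361AC  — 2 lookups

TLB: [["0x3408", "0x2D"], ["0x1C1D", "0x36"]]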